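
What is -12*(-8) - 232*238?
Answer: -55120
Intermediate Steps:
-12*(-8) - 232*238 = 96 - 55216 = -55120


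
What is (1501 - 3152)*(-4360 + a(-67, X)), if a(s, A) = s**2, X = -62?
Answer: -212979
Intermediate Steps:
(1501 - 3152)*(-4360 + a(-67, X)) = (1501 - 3152)*(-4360 + (-67)**2) = -1651*(-4360 + 4489) = -1651*129 = -212979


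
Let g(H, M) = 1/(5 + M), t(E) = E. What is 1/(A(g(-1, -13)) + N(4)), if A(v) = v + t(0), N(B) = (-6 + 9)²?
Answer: 8/71 ≈ 0.11268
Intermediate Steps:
N(B) = 9 (N(B) = 3² = 9)
A(v) = v (A(v) = v + 0 = v)
1/(A(g(-1, -13)) + N(4)) = 1/(1/(5 - 13) + 9) = 1/(1/(-8) + 9) = 1/(-⅛ + 9) = 1/(71/8) = 8/71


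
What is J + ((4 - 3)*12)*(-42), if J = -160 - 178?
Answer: -842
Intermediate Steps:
J = -338
J + ((4 - 3)*12)*(-42) = -338 + ((4 - 3)*12)*(-42) = -338 + (1*12)*(-42) = -338 + 12*(-42) = -338 - 504 = -842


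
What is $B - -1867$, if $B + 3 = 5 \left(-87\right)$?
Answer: $1429$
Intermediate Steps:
$B = -438$ ($B = -3 + 5 \left(-87\right) = -3 - 435 = -438$)
$B - -1867 = -438 - -1867 = -438 + 1867 = 1429$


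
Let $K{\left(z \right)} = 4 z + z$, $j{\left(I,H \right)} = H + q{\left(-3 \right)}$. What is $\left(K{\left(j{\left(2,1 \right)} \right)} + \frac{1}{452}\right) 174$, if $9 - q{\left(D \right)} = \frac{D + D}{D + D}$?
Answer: $\frac{1769667}{226} \approx 7830.4$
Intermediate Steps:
$q{\left(D \right)} = 8$ ($q{\left(D \right)} = 9 - \frac{D + D}{D + D} = 9 - \frac{2 D}{2 D} = 9 - 2 D \frac{1}{2 D} = 9 - 1 = 8$)
$j{\left(I,H \right)} = 8 + H$ ($j{\left(I,H \right)} = H + 8 = 8 + H$)
$K{\left(z \right)} = 5 z$
$\left(K{\left(j{\left(2,1 \right)} \right)} + \frac{1}{452}\right) 174 = \left(5 \left(8 + 1\right) + \frac{1}{452}\right) 174 = \left(5 \cdot 9 + \frac{1}{452}\right) 174 = \left(45 + \frac{1}{452}\right) 174 = \frac{20341}{452} \cdot 174 = \frac{1769667}{226}$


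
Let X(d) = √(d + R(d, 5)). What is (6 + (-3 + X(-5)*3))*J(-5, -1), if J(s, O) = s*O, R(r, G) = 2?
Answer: 15 + 15*I*√3 ≈ 15.0 + 25.981*I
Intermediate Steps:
J(s, O) = O*s
X(d) = √(2 + d) (X(d) = √(d + 2) = √(2 + d))
(6 + (-3 + X(-5)*3))*J(-5, -1) = (6 + (-3 + √(2 - 5)*3))*(-1*(-5)) = (6 + (-3 + √(-3)*3))*5 = (6 + (-3 + (I*√3)*3))*5 = (6 + (-3 + 3*I*√3))*5 = (3 + 3*I*√3)*5 = 15 + 15*I*√3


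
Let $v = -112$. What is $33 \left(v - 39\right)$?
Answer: $-4983$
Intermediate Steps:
$33 \left(v - 39\right) = 33 \left(-112 - 39\right) = 33 \left(-151\right) = -4983$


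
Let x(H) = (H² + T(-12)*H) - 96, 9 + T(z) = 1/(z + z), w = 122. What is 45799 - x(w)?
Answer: 385369/12 ≈ 32114.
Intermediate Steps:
T(z) = -9 + 1/(2*z) (T(z) = -9 + 1/(z + z) = -9 + 1/(2*z))
x(H) = -96 + H² - 217*H/24 (x(H) = (H² + (-9 + (½)/(-12))*H) - 96 = (H² + (-9 + (½)*(-1/12))*H) - 96 = (H² + (-9 - 1/24)*H) - 96 = (H² - 217*H/24) - 96 = -96 + H² - 217*H/24)
45799 - x(w) = 45799 - (-96 + 122² - 217/24*122) = 45799 - (-96 + 14884 - 13237/12) = 45799 - 1*164219/12 = 45799 - 164219/12 = 385369/12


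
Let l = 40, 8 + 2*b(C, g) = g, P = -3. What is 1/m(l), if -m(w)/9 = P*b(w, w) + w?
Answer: 1/72 ≈ 0.013889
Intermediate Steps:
b(C, g) = -4 + g/2
m(w) = -108 + 9*w/2 (m(w) = -9*(-3*(-4 + w/2) + w) = -9*((12 - 3*w/2) + w) = -9*(12 - w/2) = -108 + 9*w/2)
1/m(l) = 1/(-108 + (9/2)*40) = 1/(-108 + 180) = 1/72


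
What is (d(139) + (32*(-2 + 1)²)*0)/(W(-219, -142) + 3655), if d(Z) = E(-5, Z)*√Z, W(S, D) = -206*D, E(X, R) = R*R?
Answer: 19321*√139/32907 ≈ 6.9223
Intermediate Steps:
E(X, R) = R²
d(Z) = Z^(5/2) (d(Z) = Z²*√Z = Z^(5/2))
(d(139) + (32*(-2 + 1)²)*0)/(W(-219, -142) + 3655) = (139^(5/2) + (32*(-2 + 1)²)*0)/(-206*(-142) + 3655) = (19321*√139 + (32*(-1)²)*0)/(29252 + 3655) = (19321*√139 + (32*1)*0)/32907 = (19321*√139 + 32*0)*(1/32907) = (19321*√139 + 0)*(1/32907) = (19321*√139)*(1/32907) = 19321*√139/32907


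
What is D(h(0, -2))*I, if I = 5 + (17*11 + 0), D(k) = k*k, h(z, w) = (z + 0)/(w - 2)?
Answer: 0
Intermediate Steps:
h(z, w) = z/(-2 + w)
D(k) = k**2
I = 192 (I = 5 + (187 + 0) = 5 + 187 = 192)
D(h(0, -2))*I = (0/(-2 - 2))**2*192 = (0/(-4))**2*192 = (0*(-1/4))**2*192 = 0**2*192 = 0*192 = 0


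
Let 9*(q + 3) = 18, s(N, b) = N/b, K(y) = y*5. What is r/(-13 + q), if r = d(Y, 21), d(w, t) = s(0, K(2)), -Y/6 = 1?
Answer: 0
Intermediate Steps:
Y = -6 (Y = -6*1 = -6)
K(y) = 5*y
d(w, t) = 0 (d(w, t) = 0/((5*2)) = 0/10 = 0*(⅒) = 0)
r = 0
q = -1 (q = -3 + (⅑)*18 = -3 + 2 = -1)
r/(-13 + q) = 0/(-13 - 1) = 0/(-14) = -1/14*0 = 0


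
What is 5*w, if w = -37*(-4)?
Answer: 740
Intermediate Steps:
w = 148
5*w = 5*148 = 740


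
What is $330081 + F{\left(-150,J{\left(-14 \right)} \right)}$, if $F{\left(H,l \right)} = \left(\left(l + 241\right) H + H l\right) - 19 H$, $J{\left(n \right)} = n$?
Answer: $300981$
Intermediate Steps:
$F{\left(H,l \right)} = - 19 H + H l + H \left(241 + l\right)$ ($F{\left(H,l \right)} = \left(\left(241 + l\right) H + H l\right) - 19 H = \left(H \left(241 + l\right) + H l\right) - 19 H = \left(H l + H \left(241 + l\right)\right) - 19 H = - 19 H + H l + H \left(241 + l\right)$)
$330081 + F{\left(-150,J{\left(-14 \right)} \right)} = 330081 + 2 \left(-150\right) \left(111 - 14\right) = 330081 + 2 \left(-150\right) 97 = 330081 - 29100 = 300981$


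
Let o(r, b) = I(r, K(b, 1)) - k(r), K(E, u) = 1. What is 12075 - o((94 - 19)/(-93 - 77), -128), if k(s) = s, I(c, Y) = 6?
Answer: 410331/34 ≈ 12069.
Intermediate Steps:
o(r, b) = 6 - r
12075 - o((94 - 19)/(-93 - 77), -128) = 12075 - (6 - (94 - 19)/(-93 - 77)) = 12075 - (6 - 75/(-170)) = 12075 - (6 - 75*(-1)/170) = 12075 - (6 - 1*(-15/34)) = 12075 - (6 + 15/34) = 12075 - 1*219/34 = 12075 - 219/34 = 410331/34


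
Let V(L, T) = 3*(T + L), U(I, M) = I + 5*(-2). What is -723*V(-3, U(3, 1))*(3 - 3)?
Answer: 0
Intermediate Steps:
U(I, M) = -10 + I (U(I, M) = I - 10 = -10 + I)
V(L, T) = 3*L + 3*T (V(L, T) = 3*(L + T) = 3*L + 3*T)
-723*V(-3, U(3, 1))*(3 - 3) = -723*(3*(-3) + 3*(-10 + 3))*(3 - 3) = -723*(-9 + 3*(-7))*0 = -723*(-9 - 21)*0 = -(-21690)*0 = -723*0 = 0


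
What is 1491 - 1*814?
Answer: 677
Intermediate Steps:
1491 - 1*814 = 1491 - 814 = 677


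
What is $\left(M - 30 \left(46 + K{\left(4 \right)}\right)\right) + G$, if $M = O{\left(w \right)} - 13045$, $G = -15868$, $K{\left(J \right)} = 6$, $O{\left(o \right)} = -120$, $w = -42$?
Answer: $-30593$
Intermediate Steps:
$M = -13165$ ($M = -120 - 13045 = -13165$)
$\left(M - 30 \left(46 + K{\left(4 \right)}\right)\right) + G = \left(-13165 - 30 \left(46 + 6\right)\right) - 15868 = \left(-13165 - 1560\right) - 15868 = -14725 - 15868 = -30593$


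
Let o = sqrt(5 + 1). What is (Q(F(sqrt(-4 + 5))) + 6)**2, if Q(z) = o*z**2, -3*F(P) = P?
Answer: (54 + sqrt(6))**2/81 ≈ 39.340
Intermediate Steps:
F(P) = -P/3
o = sqrt(6) ≈ 2.4495
Q(z) = sqrt(6)*z**2
(Q(F(sqrt(-4 + 5))) + 6)**2 = (sqrt(6)*(-sqrt(-4 + 5)/3)**2 + 6)**2 = (sqrt(6)*(-sqrt(1)/3)**2 + 6)**2 = (sqrt(6)*(-1/3*1)**2 + 6)**2 = (sqrt(6)*(-1/3)**2 + 6)**2 = (sqrt(6)*(1/9) + 6)**2 = (sqrt(6)/9 + 6)**2 = (6 + sqrt(6)/9)**2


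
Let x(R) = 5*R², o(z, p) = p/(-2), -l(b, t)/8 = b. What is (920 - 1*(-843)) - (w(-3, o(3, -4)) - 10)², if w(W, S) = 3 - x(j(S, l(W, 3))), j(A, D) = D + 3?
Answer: -13335341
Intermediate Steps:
l(b, t) = -8*b
j(A, D) = 3 + D
o(z, p) = -p/2 (o(z, p) = p*(-½) = -p/2)
w(W, S) = 3 - 5*(3 - 8*W)²
(920 - 1*(-843)) - (w(-3, o(3, -4)) - 10)² = (920 - 1*(-843)) - ((3 - 5*(-3 + 8*(-3))²) - 10)² = (920 + 843) - ((3 - 5*(-3 - 24)²) - 10)² = 1763 - ((3 - 5*(-27)²) - 10)² = 1763 - ((3 - 5*729) - 10)² = 1763 - ((3 - 3645) - 10)² = 1763 - (-3642 - 10)² = 1763 - 1*(-3652)² = 1763 - 1*13337104 = 1763 - 13337104 = -13335341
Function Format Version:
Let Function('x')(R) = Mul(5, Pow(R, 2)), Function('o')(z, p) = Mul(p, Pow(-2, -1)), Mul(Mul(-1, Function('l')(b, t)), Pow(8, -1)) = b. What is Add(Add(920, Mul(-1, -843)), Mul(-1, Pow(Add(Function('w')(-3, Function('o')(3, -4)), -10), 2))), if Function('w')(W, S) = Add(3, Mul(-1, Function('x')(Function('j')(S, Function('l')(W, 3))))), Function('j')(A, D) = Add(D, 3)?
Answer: -13335341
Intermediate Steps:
Function('l')(b, t) = Mul(-8, b)
Function('j')(A, D) = Add(3, D)
Function('o')(z, p) = Mul(Rational(-1, 2), p) (Function('o')(z, p) = Mul(p, Rational(-1, 2)) = Mul(Rational(-1, 2), p))
Function('w')(W, S) = Add(3, Mul(-5, Pow(Add(3, Mul(-8, W)), 2))) (Function('w')(W, S) = Add(3, Mul(-1, Mul(5, Pow(Add(3, Mul(-8, W)), 2)))) = Add(3, Mul(-5, Pow(Add(3, Mul(-8, W)), 2))))
Add(Add(920, Mul(-1, -843)), Mul(-1, Pow(Add(Function('w')(-3, Function('o')(3, -4)), -10), 2))) = Add(Add(920, Mul(-1, -843)), Mul(-1, Pow(Add(Add(3, Mul(-5, Pow(Add(-3, Mul(8, -3)), 2))), -10), 2))) = Add(Add(920, 843), Mul(-1, Pow(Add(Add(3, Mul(-5, Pow(Add(-3, -24), 2))), -10), 2))) = Add(1763, Mul(-1, Pow(Add(Add(3, Mul(-5, Pow(-27, 2))), -10), 2))) = Add(1763, Mul(-1, Pow(Add(Add(3, Mul(-5, 729)), -10), 2))) = Add(1763, Mul(-1, Pow(Add(Add(3, -3645), -10), 2))) = Add(1763, Mul(-1, Pow(Add(-3642, -10), 2))) = Add(1763, Mul(-1, Pow(-3652, 2))) = Add(1763, Mul(-1, 13337104)) = Add(1763, -13337104) = -13335341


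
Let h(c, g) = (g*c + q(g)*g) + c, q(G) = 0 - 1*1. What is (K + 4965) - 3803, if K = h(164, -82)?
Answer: -12040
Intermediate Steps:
q(G) = -1 (q(G) = 0 - 1 = -1)
h(c, g) = c - g + c*g (h(c, g) = (g*c - g) + c = (c*g - g) + c = (-g + c*g) + c = c - g + c*g)
K = -13202 (K = 164 - 1*(-82) + 164*(-82) = 164 + 82 - 13448 = -13202)
(K + 4965) - 3803 = (-13202 + 4965) - 3803 = -8237 - 3803 = -12040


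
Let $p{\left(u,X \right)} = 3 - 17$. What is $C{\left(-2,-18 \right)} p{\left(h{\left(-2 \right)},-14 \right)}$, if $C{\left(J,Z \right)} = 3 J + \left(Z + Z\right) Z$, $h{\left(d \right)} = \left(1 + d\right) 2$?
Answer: $-8988$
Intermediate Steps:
$h{\left(d \right)} = 2 + 2 d$
$C{\left(J,Z \right)} = 2 Z^{2} + 3 J$ ($C{\left(J,Z \right)} = 3 J + 2 Z Z = 3 J + 2 Z^{2} = 2 Z^{2} + 3 J$)
$p{\left(u,X \right)} = -14$ ($p{\left(u,X \right)} = 3 - 17 = -14$)
$C{\left(-2,-18 \right)} p{\left(h{\left(-2 \right)},-14 \right)} = \left(2 \left(-18\right)^{2} + 3 \left(-2\right)\right) \left(-14\right) = \left(2 \cdot 324 - 6\right) \left(-14\right) = \left(648 - 6\right) \left(-14\right) = 642 \left(-14\right) = -8988$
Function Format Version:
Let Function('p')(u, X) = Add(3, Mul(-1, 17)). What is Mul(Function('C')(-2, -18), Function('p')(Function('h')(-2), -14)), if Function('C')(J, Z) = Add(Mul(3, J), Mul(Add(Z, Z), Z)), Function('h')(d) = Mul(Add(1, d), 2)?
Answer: -8988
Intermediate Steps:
Function('h')(d) = Add(2, Mul(2, d))
Function('C')(J, Z) = Add(Mul(2, Pow(Z, 2)), Mul(3, J)) (Function('C')(J, Z) = Add(Mul(3, J), Mul(Mul(2, Z), Z)) = Add(Mul(3, J), Mul(2, Pow(Z, 2))) = Add(Mul(2, Pow(Z, 2)), Mul(3, J)))
Function('p')(u, X) = -14 (Function('p')(u, X) = Add(3, -17) = -14)
Mul(Function('C')(-2, -18), Function('p')(Function('h')(-2), -14)) = Mul(Add(Mul(2, Pow(-18, 2)), Mul(3, -2)), -14) = Mul(Add(Mul(2, 324), -6), -14) = Mul(Add(648, -6), -14) = Mul(642, -14) = -8988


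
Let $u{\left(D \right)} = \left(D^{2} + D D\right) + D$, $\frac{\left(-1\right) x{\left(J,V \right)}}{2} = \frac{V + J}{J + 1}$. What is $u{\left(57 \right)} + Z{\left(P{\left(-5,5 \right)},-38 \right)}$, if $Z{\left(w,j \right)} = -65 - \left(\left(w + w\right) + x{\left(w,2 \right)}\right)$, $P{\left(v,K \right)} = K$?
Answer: $\frac{19447}{3} \approx 6482.3$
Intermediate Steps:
$x{\left(J,V \right)} = - \frac{2 \left(J + V\right)}{1 + J}$ ($x{\left(J,V \right)} = - 2 \frac{V + J}{J + 1} = - 2 \frac{J + V}{1 + J} = - \frac{2 \left(J + V\right)}{1 + J}$)
$u{\left(D \right)} = D + 2 D^{2}$ ($u{\left(D \right)} = \left(D^{2} + D^{2}\right) + D = 2 D^{2} + D = D + 2 D^{2}$)
$Z{\left(w,j \right)} = -65 - 2 w - \frac{2 \left(-2 - w\right)}{1 + w}$ ($Z{\left(w,j \right)} = -65 - \left(\left(w + w\right) + \frac{2 \left(- w - 2\right)}{1 + w}\right) = -65 - \left(2 w + \frac{2 \left(- w - 2\right)}{1 + w}\right) = -65 - \left(2 w + \frac{2 \left(-2 - w\right)}{1 + w}\right) = -65 - 2 w - \frac{2 \left(-2 - w\right)}{1 + w}$)
$u{\left(57 \right)} + Z{\left(P{\left(-5,5 \right)},-38 \right)} = 57 \left(1 + 2 \cdot 57\right) + \frac{-61 - 325 - 2 \cdot 5^{2}}{1 + 5} = 57 \left(1 + 114\right) + \frac{-61 - 325 - 50}{6} = 57 \cdot 115 + \frac{-61 - 325 - 50}{6} = 6555 + \frac{1}{6} \left(-436\right) = 6555 - \frac{218}{3} = \frac{19447}{3}$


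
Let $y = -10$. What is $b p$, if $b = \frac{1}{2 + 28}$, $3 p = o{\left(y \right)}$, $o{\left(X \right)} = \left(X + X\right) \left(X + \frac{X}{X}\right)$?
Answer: $2$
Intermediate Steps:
$o{\left(X \right)} = 2 X \left(1 + X\right)$ ($o{\left(X \right)} = 2 X \left(X + 1\right) = 2 X \left(1 + X\right)$)
$p = 60$ ($p = \frac{2 \left(-10\right) \left(1 - 10\right)}{3} = \frac{2 \left(-10\right) \left(-9\right)}{3} = \frac{1}{3} \cdot 180 = 60$)
$b = \frac{1}{30} \approx 0.033333$
$b p = \frac{1}{30} \cdot 60 = 2$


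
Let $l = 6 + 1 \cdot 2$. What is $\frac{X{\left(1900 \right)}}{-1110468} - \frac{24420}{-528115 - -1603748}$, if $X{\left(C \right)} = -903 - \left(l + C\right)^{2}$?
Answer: $\frac{1296552293917}{398152008748} \approx 3.2564$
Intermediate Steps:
$l = 8$ ($l = 6 + 2 = 8$)
$X{\left(C \right)} = -903 - \left(8 + C\right)^{2}$
$\frac{X{\left(1900 \right)}}{-1110468} - \frac{24420}{-528115 - -1603748} = \frac{-903 - \left(8 + 1900\right)^{2}}{-1110468} - \frac{24420}{-528115 - -1603748} = \left(-903 - 1908^{2}\right) \left(- \frac{1}{1110468}\right) - \frac{24420}{-528115 + 1603748} = \left(-903 - 3640464\right) \left(- \frac{1}{1110468}\right) - \frac{24420}{1075633} = \left(-3641367\right) \left(- \frac{1}{1110468}\right) - \frac{24420}{1075633} = \frac{1213789}{370156} - \frac{24420}{1075633} = \frac{1296552293917}{398152008748}$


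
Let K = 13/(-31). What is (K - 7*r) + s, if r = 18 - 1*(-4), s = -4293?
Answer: -137870/31 ≈ -4447.4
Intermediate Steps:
K = -13/31 (K = 13*(-1/31) = -13/31 ≈ -0.41935)
r = 22 (r = 18 + 4 = 22)
(K - 7*r) + s = (-13/31 - 7*22) - 4293 = (-13/31 - 154) - 4293 = -4787/31 - 4293 = -137870/31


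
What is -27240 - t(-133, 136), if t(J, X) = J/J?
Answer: -27241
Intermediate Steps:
t(J, X) = 1
-27240 - t(-133, 136) = -27240 - 1*1 = -27240 - 1 = -27241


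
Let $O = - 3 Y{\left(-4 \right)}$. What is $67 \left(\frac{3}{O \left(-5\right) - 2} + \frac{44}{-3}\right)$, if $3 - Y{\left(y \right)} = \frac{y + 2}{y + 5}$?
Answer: $- \frac{214601}{219} \approx -979.91$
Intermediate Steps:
$Y{\left(y \right)} = 3 - \frac{2 + y}{5 + y}$ ($Y{\left(y \right)} = 3 - \frac{y + 2}{y + 5} = 3 - \frac{2 + y}{5 + y}$)
$O = -15$ ($O = - 3 \frac{13 + 2 \left(-4\right)}{5 - 4} = - 3 \frac{13 - 8}{1} = - 3 \cdot 1 \cdot 5 = \left(-3\right) 5 = -15$)
$67 \left(\frac{3}{O \left(-5\right) - 2} + \frac{44}{-3}\right) = 67 \left(\frac{3}{\left(-15\right) \left(-5\right) - 2} + \frac{44}{-3}\right) = 67 \left(\frac{3}{75 - 2} + 44 \left(- \frac{1}{3}\right)\right) = 67 \left(\frac{3}{73} - \frac{44}{3}\right) = 67 \left(- \frac{3203}{219}\right) = - \frac{214601}{219}$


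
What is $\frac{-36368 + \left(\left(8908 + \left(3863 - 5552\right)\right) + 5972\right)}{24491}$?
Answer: $- \frac{23177}{24491} \approx -0.94635$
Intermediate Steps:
$\frac{-36368 + \left(\left(8908 + \left(3863 - 5552\right)\right) + 5972\right)}{24491} = \left(-36368 + \left(\left(8908 - 1689\right) + 5972\right)\right) \frac{1}{24491} = \left(-36368 + \left(7219 + 5972\right)\right) \frac{1}{24491} = \left(-36368 + 13191\right) \frac{1}{24491} = \left(-23177\right) \frac{1}{24491} = - \frac{23177}{24491}$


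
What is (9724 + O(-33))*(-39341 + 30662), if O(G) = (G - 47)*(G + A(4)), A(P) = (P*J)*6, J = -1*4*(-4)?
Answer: 159311724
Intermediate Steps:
J = 16 (J = -4*(-4) = 16)
A(P) = 96*P (A(P) = (P*16)*6 = (16*P)*6 = 96*P)
O(G) = (-47 + G)*(384 + G) (O(G) = (G - 47)*(G + 96*4) = (-47 + G)*(G + 384) = (-47 + G)*(384 + G))
(9724 + O(-33))*(-39341 + 30662) = (9724 + (-18048 + (-33)² + 337*(-33)))*(-39341 + 30662) = (9724 + (-18048 + 1089 - 11121))*(-8679) = (9724 - 28080)*(-8679) = -18356*(-8679) = 159311724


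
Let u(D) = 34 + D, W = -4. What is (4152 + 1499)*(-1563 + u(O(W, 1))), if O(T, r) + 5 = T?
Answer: -8691238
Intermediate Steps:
O(T, r) = -5 + T
(4152 + 1499)*(-1563 + u(O(W, 1))) = (4152 + 1499)*(-1563 + (34 + (-5 - 4))) = 5651*(-1563 + (34 - 9)) = 5651*(-1563 + 25) = 5651*(-1538) = -8691238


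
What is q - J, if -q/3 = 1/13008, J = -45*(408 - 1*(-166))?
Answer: 111998879/4336 ≈ 25830.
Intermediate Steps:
J = -25830 (J = -45*(408 + 166) = -45*574 = -25830)
q = -1/4336 (q = -3/13008 = -3*1/13008 = -1/4336 ≈ -0.00023063)
q - J = -1/4336 - 1*(-25830) = -1/4336 + 25830 = 111998879/4336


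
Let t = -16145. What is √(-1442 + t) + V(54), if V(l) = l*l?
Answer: 2916 + I*√17587 ≈ 2916.0 + 132.62*I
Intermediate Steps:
V(l) = l²
√(-1442 + t) + V(54) = √(-1442 - 16145) + 54² = √(-17587) + 2916 = I*√17587 + 2916 = 2916 + I*√17587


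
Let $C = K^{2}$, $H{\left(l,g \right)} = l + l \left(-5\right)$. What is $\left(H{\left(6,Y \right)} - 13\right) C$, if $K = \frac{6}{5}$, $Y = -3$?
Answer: $- \frac{1332}{25} \approx -53.28$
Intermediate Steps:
$K = \frac{6}{5}$ ($K = 6 \cdot \frac{1}{5} = \frac{6}{5} \approx 1.2$)
$H{\left(l,g \right)} = - 4 l$ ($H{\left(l,g \right)} = l - 5 l = - 4 l$)
$C = \frac{36}{25}$ ($C = \left(\frac{6}{5}\right)^{2} = \frac{36}{25} \approx 1.44$)
$\left(H{\left(6,Y \right)} - 13\right) C = \left(\left(-4\right) 6 - 13\right) \frac{36}{25} = \left(-24 - 13\right) \frac{36}{25} = \left(-37\right) \frac{36}{25} = - \frac{1332}{25}$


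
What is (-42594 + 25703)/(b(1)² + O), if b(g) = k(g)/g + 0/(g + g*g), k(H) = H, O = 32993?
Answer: -16891/32994 ≈ -0.51194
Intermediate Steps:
b(g) = 1 (b(g) = g/g + 0/(g + g*g) = 1 + 0/(g + g²) = 1 + 0 = 1)
(-42594 + 25703)/(b(1)² + O) = (-42594 + 25703)/(1² + 32993) = -16891/(1 + 32993) = -16891/32994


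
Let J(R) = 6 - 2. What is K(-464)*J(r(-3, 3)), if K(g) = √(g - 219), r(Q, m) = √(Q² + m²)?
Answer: 4*I*√683 ≈ 104.54*I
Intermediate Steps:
J(R) = 4
K(g) = √(-219 + g)
K(-464)*J(r(-3, 3)) = √(-219 - 464)*4 = √(-683)*4 = (I*√683)*4 = 4*I*√683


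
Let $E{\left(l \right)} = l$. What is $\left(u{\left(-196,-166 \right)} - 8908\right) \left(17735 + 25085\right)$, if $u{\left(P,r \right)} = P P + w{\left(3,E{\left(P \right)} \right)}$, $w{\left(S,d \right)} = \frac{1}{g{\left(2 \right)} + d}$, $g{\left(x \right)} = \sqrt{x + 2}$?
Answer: $\frac{122562636910}{97} \approx 1.2635 \cdot 10^{9}$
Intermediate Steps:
$g{\left(x \right)} = \sqrt{2 + x}$
$w{\left(S,d \right)} = \frac{1}{2 + d}$ ($w{\left(S,d \right)} = \frac{1}{\sqrt{2 + 2} + d} = \frac{1}{\sqrt{4} + d} = \frac{1}{2 + d}$)
$u{\left(P,r \right)} = P^{2} + \frac{1}{2 + P}$ ($u{\left(P,r \right)} = P P + \frac{1}{2 + P} = P^{2} + \frac{1}{2 + P}$)
$\left(u{\left(-196,-166 \right)} - 8908\right) \left(17735 + 25085\right) = \left(\frac{1 + \left(-196\right)^{2} \left(2 - 196\right)}{2 - 196} - 8908\right) \left(17735 + 25085\right) = \left(\frac{1 + 38416 \left(-194\right)}{-194} - 8908\right) 42820 = \left(- \frac{1 - 7452704}{194} - 8908\right) 42820 = \left(\left(- \frac{1}{194}\right) \left(-7452703\right) - 8908\right) 42820 = \left(\frac{7452703}{194} - 8908\right) 42820 = \frac{5724551}{194} \cdot 42820 = \frac{122562636910}{97}$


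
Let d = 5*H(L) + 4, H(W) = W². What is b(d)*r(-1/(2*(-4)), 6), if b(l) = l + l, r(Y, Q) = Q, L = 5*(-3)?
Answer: 13548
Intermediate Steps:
L = -15
d = 1129 (d = 5*(-15)² + 4 = 5*225 + 4 = 1125 + 4 = 1129)
b(l) = 2*l
b(d)*r(-1/(2*(-4)), 6) = (2*1129)*6 = 2258*6 = 13548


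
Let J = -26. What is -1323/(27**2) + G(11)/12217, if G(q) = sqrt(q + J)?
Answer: -49/27 + I*sqrt(15)/12217 ≈ -1.8148 + 0.00031702*I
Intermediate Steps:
G(q) = sqrt(-26 + q) (G(q) = sqrt(q - 26) = sqrt(-26 + q))
-1323/(27**2) + G(11)/12217 = -1323/(27**2) + sqrt(-26 + 11)/12217 = -1323/729 + sqrt(-15)*(1/12217) = -1323*1/729 + (I*sqrt(15))*(1/12217) = -49/27 + I*sqrt(15)/12217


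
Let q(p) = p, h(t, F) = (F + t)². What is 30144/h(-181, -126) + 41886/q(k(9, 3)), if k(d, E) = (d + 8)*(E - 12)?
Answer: -438122398/1602233 ≈ -273.44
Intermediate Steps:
k(d, E) = (-12 + E)*(8 + d) (k(d, E) = (8 + d)*(-12 + E) = (-12 + E)*(8 + d))
30144/h(-181, -126) + 41886/q(k(9, 3)) = 30144/((-126 - 181)²) + 41886/(-96 - 12*9 + 8*3 + 3*9) = 30144/((-307)²) + 41886/(-96 - 108 + 24 + 27) = 30144/94249 + 41886/(-153) = 30144*(1/94249) + 41886*(-1/153) = 30144/94249 - 4654/17 = -438122398/1602233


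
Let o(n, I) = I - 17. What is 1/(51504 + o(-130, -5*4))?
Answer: 1/51467 ≈ 1.9430e-5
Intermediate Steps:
o(n, I) = -17 + I
1/(51504 + o(-130, -5*4)) = 1/(51504 + (-17 - 5*4)) = 1/(51504 + (-17 - 20)) = 1/(51504 - 37) = 1/51467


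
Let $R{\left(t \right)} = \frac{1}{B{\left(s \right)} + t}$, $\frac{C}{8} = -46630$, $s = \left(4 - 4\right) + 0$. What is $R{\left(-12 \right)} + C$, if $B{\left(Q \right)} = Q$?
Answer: $- \frac{4476481}{12} \approx -3.7304 \cdot 10^{5}$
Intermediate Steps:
$s = 0$ ($s = 0 + 0 = 0$)
$C = -373040$ ($C = 8 \left(-46630\right) = -373040$)
$R{\left(t \right)} = \frac{1}{t}$ ($R{\left(t \right)} = \frac{1}{0 + t} = \frac{1}{t}$)
$R{\left(-12 \right)} + C = \frac{1}{-12} - 373040 = - \frac{1}{12} - 373040 = - \frac{4476481}{12}$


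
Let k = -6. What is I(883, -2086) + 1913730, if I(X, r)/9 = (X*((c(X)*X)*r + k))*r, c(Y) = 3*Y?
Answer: 80886209441895186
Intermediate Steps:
I(X, r) = 9*X*r*(-6 + 3*r*X**2) (I(X, r) = 9*((X*(((3*X)*X)*r - 6))*r) = 9*((X*((3*X**2)*r - 6))*r) = 9*((X*(3*r*X**2 - 6))*r) = 9*((X*(-6 + 3*r*X**2))*r) = 9*(X*r*(-6 + 3*r*X**2)) = 9*X*r*(-6 + 3*r*X**2))
I(883, -2086) + 1913730 = 27*883*(-2086)*(-2 - 2086*883**2) + 1913730 = 27*883*(-2086)*(-2 - 2086*779689) + 1913730 = 27*883*(-2086)*(-2 - 1626431254) + 1913730 = 27*883*(-2086)*(-1626431256) + 1913730 = 80886209439981456 + 1913730 = 80886209441895186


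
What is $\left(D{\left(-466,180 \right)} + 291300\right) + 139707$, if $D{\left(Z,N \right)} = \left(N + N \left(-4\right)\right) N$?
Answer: $333807$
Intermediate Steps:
$D{\left(Z,N \right)} = - 3 N^{2}$ ($D{\left(Z,N \right)} = \left(N - 4 N\right) N = - 3 N N = - 3 N^{2}$)
$\left(D{\left(-466,180 \right)} + 291300\right) + 139707 = \left(- 3 \cdot 180^{2} + 291300\right) + 139707 = \left(\left(-3\right) 32400 + 291300\right) + 139707 = \left(-97200 + 291300\right) + 139707 = 194100 + 139707 = 333807$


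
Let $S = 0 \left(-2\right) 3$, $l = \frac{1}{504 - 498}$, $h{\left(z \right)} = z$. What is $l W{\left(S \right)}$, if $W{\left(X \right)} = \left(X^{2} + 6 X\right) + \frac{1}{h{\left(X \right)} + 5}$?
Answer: $\frac{1}{30} \approx 0.033333$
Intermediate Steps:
$l = \frac{1}{6} \approx 0.16667$
$S = 0$ ($S = 0 \cdot 3 = 0$)
$W{\left(X \right)} = X^{2} + \frac{1}{5 + X} + 6 X$ ($W{\left(X \right)} = \left(X^{2} + 6 X\right) + \frac{1}{X + 5} = \left(X^{2} + 6 X\right) + \frac{1}{5 + X} = X^{2} + \frac{1}{5 + X} + 6 X$)
$l W{\left(S \right)} = \frac{\frac{1}{5 + 0} \left(1 + 0^{3} + 11 \cdot 0^{2} + 30 \cdot 0\right)}{6} = \frac{\frac{1}{5} \left(1 + 0 + 11 \cdot 0 + 0\right)}{6} = \frac{\frac{1}{5} \left(1 + 0 + 0 + 0\right)}{6} = \frac{\frac{1}{5} \cdot 1}{6} = \frac{1}{6} \cdot \frac{1}{5} = \frac{1}{30}$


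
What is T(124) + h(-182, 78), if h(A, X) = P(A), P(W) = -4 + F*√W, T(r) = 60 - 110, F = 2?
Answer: -54 + 2*I*√182 ≈ -54.0 + 26.981*I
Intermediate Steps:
T(r) = -50
P(W) = -4 + 2*√W
h(A, X) = -4 + 2*√A
T(124) + h(-182, 78) = -50 + (-4 + 2*√(-182)) = -50 + (-4 + 2*(I*√182)) = -50 + (-4 + 2*I*√182) = -54 + 2*I*√182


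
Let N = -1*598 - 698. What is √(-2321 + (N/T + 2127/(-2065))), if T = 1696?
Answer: I*√111291647317130/218890 ≈ 48.195*I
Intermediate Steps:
N = -1296 (N = -598 - 698 = -1296)
√(-2321 + (N/T + 2127/(-2065))) = √(-2321 + (-1296/1696 + 2127/(-2065))) = √(-2321 + (-1296*1/1696 + 2127*(-1/2065))) = √(-2321 + (-81/106 - 2127/2065)) = √(-2321 - 392727/218890) = √(-508436417/218890) = I*√111291647317130/218890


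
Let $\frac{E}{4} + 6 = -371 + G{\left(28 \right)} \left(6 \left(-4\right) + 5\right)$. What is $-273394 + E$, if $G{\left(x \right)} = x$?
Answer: $-277030$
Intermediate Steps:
$E = -3636$ ($E = -24 + 4 \left(-371 + 28 \left(6 \left(-4\right) + 5\right)\right) = -24 + 4 \left(-371 + 28 \left(-24 + 5\right)\right) = -24 + 4 \left(-371 + 28 \left(-19\right)\right) = -24 + 4 \left(-371 - 532\right) = -24 + 4 \left(-903\right) = -24 - 3612 = -3636$)
$-273394 + E = -273394 - 3636 = -277030$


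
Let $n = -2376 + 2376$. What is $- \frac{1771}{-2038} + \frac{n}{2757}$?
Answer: $\frac{1771}{2038} \approx 0.86899$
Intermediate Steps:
$n = 0$
$- \frac{1771}{-2038} + \frac{n}{2757} = - \frac{1771}{-2038} + \frac{0}{2757} = \left(-1771\right) \left(- \frac{1}{2038}\right) + 0 \cdot \frac{1}{2757} = \frac{1771}{2038} + 0 = \frac{1771}{2038}$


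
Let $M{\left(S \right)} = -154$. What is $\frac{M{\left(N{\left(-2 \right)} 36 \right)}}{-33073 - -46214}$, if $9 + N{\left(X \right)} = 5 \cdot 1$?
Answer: $- \frac{154}{13141} \approx -0.011719$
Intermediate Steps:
$N{\left(X \right)} = -4$ ($N{\left(X \right)} = -9 + 5 \cdot 1 = -9 + 5 = -4$)
$\frac{M{\left(N{\left(-2 \right)} 36 \right)}}{-33073 - -46214} = - \frac{154}{-33073 - -46214} = - \frac{154}{-33073 + 46214} = - \frac{154}{13141}$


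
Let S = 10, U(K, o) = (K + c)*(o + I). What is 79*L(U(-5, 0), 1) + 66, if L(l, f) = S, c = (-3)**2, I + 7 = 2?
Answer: 856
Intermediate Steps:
I = -5 (I = -7 + 2 = -5)
c = 9
U(K, o) = (-5 + o)*(9 + K) (U(K, o) = (K + 9)*(o - 5) = (9 + K)*(-5 + o) = (-5 + o)*(9 + K))
L(l, f) = 10
79*L(U(-5, 0), 1) + 66 = 79*10 + 66 = 790 + 66 = 856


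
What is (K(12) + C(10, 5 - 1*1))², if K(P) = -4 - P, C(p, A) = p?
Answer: 36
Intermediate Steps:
(K(12) + C(10, 5 - 1*1))² = ((-4 - 1*12) + 10)² = ((-4 - 12) + 10)² = (-16 + 10)² = (-6)² = 36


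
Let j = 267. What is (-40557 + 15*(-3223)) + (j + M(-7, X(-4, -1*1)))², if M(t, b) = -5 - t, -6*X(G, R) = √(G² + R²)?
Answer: -16541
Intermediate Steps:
X(G, R) = -√(G² + R²)/6
(-40557 + 15*(-3223)) + (j + M(-7, X(-4, -1*1)))² = (-40557 + 15*(-3223)) + (267 + (-5 - 1*(-7)))² = (-40557 - 48345) + (267 + (-5 + 7))² = -88902 + (267 + 2)² = -88902 + 269² = -88902 + 72361 = -16541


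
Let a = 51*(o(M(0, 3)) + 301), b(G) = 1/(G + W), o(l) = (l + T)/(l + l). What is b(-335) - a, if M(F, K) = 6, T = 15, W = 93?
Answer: -7473083/484 ≈ -15440.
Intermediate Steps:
o(l) = (15 + l)/(2*l) (o(l) = (l + 15)/(l + l) = (15 + l)/((2*l)) = (15 + l)*(1/(2*l)) = (15 + l)/(2*l))
b(G) = 1/(93 + G) (b(G) = 1/(G + 93) = 1/(93 + G))
a = 61761/4 (a = 51*((½)*(15 + 6)/6 + 301) = 51*((½)*(⅙)*21 + 301) = 51*(7/4 + 301) = 51*(1211/4) = 61761/4 ≈ 15440.)
b(-335) - a = 1/(93 - 335) - 1*61761/4 = 1/(-242) - 61761/4 = -1/242 - 61761/4 = -7473083/484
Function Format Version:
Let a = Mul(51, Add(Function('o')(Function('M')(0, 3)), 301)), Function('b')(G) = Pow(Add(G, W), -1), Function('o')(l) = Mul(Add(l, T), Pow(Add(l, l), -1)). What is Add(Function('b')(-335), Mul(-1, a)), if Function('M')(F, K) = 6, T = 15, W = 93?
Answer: Rational(-7473083, 484) ≈ -15440.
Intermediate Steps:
Function('o')(l) = Mul(Rational(1, 2), Pow(l, -1), Add(15, l)) (Function('o')(l) = Mul(Add(l, 15), Pow(Add(l, l), -1)) = Mul(Add(15, l), Pow(Mul(2, l), -1)) = Mul(Add(15, l), Mul(Rational(1, 2), Pow(l, -1))) = Mul(Rational(1, 2), Pow(l, -1), Add(15, l)))
Function('b')(G) = Pow(Add(93, G), -1) (Function('b')(G) = Pow(Add(G, 93), -1) = Pow(Add(93, G), -1))
a = Rational(61761, 4) (a = Mul(51, Add(Mul(Rational(1, 2), Pow(6, -1), Add(15, 6)), 301)) = Mul(51, Add(Mul(Rational(1, 2), Rational(1, 6), 21), 301)) = Mul(51, Add(Rational(7, 4), 301)) = Mul(51, Rational(1211, 4)) = Rational(61761, 4) ≈ 15440.)
Add(Function('b')(-335), Mul(-1, a)) = Add(Pow(Add(93, -335), -1), Mul(-1, Rational(61761, 4))) = Add(Pow(-242, -1), Rational(-61761, 4)) = Add(Rational(-1, 242), Rational(-61761, 4)) = Rational(-7473083, 484)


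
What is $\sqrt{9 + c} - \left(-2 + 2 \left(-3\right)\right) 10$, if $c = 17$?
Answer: $80 + \sqrt{26} \approx 85.099$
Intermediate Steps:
$\sqrt{9 + c} - \left(-2 + 2 \left(-3\right)\right) 10 = \sqrt{9 + 17} - \left(-2 + 2 \left(-3\right)\right) 10 = \sqrt{26} - \left(-2 - 6\right) 10 = \sqrt{26} - \left(-8\right) 10 = \sqrt{26} - -80 = \sqrt{26} + 80 = 80 + \sqrt{26}$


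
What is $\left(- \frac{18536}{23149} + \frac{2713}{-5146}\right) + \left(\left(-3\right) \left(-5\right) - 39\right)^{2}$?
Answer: $\frac{9779666973}{17017822} \approx 574.67$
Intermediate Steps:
$\left(- \frac{18536}{23149} + \frac{2713}{-5146}\right) + \left(\left(-3\right) \left(-5\right) - 39\right)^{2} = \left(\left(-18536\right) \frac{1}{23149} + 2713 \left(- \frac{1}{5146}\right)\right) + \left(15 - 39\right)^{2} = \left(- \frac{2648}{3307} - \frac{2713}{5146}\right) + \left(-24\right)^{2} = - \frac{22598499}{17017822} + 576 = \frac{9779666973}{17017822}$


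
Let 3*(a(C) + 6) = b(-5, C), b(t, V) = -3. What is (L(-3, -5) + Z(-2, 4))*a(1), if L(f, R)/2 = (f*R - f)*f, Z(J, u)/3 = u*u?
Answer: 420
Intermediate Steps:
Z(J, u) = 3*u² (Z(J, u) = 3*(u*u) = 3*u²)
a(C) = -7 (a(C) = -6 + (⅓)*(-3) = -6 - 1 = -7)
L(f, R) = 2*f*(-f + R*f) (L(f, R) = 2*((f*R - f)*f) = 2*((R*f - f)*f) = 2*((-f + R*f)*f) = 2*(f*(-f + R*f)) = 2*f*(-f + R*f))
(L(-3, -5) + Z(-2, 4))*a(1) = (2*(-3)²*(-1 - 5) + 3*4²)*(-7) = (2*9*(-6) + 3*16)*(-7) = (-108 + 48)*(-7) = -60*(-7) = 420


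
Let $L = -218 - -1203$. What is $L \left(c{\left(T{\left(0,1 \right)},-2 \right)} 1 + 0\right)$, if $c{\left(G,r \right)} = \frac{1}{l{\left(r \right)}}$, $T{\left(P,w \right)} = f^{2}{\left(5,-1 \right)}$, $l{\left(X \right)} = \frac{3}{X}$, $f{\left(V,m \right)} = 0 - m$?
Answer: $- \frac{1970}{3} \approx -656.67$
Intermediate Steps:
$f{\left(V,m \right)} = - m$
$T{\left(P,w \right)} = 1$ ($T{\left(P,w \right)} = \left(\left(-1\right) \left(-1\right)\right)^{2} = 1^{2} = 1$)
$L = 985$ ($L = -218 + 1203 = 985$)
$c{\left(G,r \right)} = \frac{r}{3}$ ($c{\left(G,r \right)} = \frac{1}{3 \frac{1}{r}} = \frac{r}{3}$)
$L \left(c{\left(T{\left(0,1 \right)},-2 \right)} 1 + 0\right) = 985 \left(\frac{1}{3} \left(-2\right) 1 + 0\right) = 985 \left(\left(- \frac{2}{3}\right) 1 + 0\right) = 985 \left(- \frac{2}{3} + 0\right) = 985 \left(- \frac{2}{3}\right) = - \frac{1970}{3}$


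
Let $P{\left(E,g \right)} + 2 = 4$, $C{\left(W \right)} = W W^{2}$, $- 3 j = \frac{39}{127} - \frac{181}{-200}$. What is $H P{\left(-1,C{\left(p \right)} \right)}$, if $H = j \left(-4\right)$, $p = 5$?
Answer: $\frac{30787}{9525} \approx 3.2322$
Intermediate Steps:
$j = - \frac{30787}{76200}$ ($j = - \frac{\frac{39}{127} - \frac{181}{-200}}{3} = - \frac{39 \cdot \frac{1}{127} - - \frac{181}{200}}{3} = - \frac{\frac{39}{127} + \frac{181}{200}}{3} = \left(- \frac{1}{3}\right) \frac{30787}{25400} = - \frac{30787}{76200} \approx -0.40403$)
$C{\left(W \right)} = W^{3}$
$P{\left(E,g \right)} = 2$ ($P{\left(E,g \right)} = -2 + 4 = 2$)
$H = \frac{30787}{19050}$ ($H = \left(- \frac{30787}{76200}\right) \left(-4\right) = \frac{30787}{19050} \approx 1.6161$)
$H P{\left(-1,C{\left(p \right)} \right)} = \frac{30787}{19050} \cdot 2 = \frac{30787}{9525}$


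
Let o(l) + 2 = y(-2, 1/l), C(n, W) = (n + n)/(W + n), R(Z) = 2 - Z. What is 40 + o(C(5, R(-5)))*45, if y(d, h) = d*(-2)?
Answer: 130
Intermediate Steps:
C(n, W) = 2*n/(W + n) (C(n, W) = (2*n)/(W + n) = 2*n/(W + n))
y(d, h) = -2*d
o(l) = 2 (o(l) = -2 - 2*(-2) = -2 + 4 = 2)
40 + o(C(5, R(-5)))*45 = 40 + 2*45 = 40 + 90 = 130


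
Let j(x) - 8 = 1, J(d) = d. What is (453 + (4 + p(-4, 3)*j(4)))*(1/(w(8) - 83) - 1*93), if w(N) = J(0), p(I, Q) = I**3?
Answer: 918680/83 ≈ 11068.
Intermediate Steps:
j(x) = 9 (j(x) = 8 + 1 = 9)
w(N) = 0
(453 + (4 + p(-4, 3)*j(4)))*(1/(w(8) - 83) - 1*93) = (453 + (4 + (-4)**3*9))*(1/(0 - 83) - 1*93) = (453 + (4 - 64*9))*(1/(-83) - 93) = (453 + (4 - 576))*(-1/83 - 93) = (453 - 572)*(-7720/83) = -119*(-7720/83) = 918680/83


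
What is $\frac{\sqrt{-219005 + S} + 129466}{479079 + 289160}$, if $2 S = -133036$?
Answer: $\frac{129466}{768239} + \frac{7 i \sqrt{5827}}{768239} \approx 0.16852 + 0.00069554 i$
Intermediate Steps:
$S = -66518$ ($S = \frac{1}{2} \left(-133036\right) = -66518$)
$\frac{\sqrt{-219005 + S} + 129466}{479079 + 289160} = \frac{\sqrt{-219005 - 66518} + 129466}{479079 + 289160} = \frac{\sqrt{-285523} + 129466}{768239} = \left(7 i \sqrt{5827} + 129466\right) \frac{1}{768239} = \left(129466 + 7 i \sqrt{5827}\right) \frac{1}{768239} = \frac{129466}{768239} + \frac{7 i \sqrt{5827}}{768239}$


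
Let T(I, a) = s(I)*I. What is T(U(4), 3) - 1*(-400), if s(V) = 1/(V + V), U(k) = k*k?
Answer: 801/2 ≈ 400.50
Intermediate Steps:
U(k) = k²
s(V) = 1/(2*V)
T(I, a) = ½ (T(I, a) = (1/(2*I))*I = ½)
T(U(4), 3) - 1*(-400) = ½ - 1*(-400) = ½ + 400 = 801/2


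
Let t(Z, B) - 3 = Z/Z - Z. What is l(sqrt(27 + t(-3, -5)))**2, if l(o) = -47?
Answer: 2209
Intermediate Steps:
t(Z, B) = 4 - Z (t(Z, B) = 3 + (Z/Z - Z) = 3 + (1 - Z) = 4 - Z)
l(sqrt(27 + t(-3, -5)))**2 = (-47)**2 = 2209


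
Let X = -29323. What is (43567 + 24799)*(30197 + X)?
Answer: 59751884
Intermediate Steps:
(43567 + 24799)*(30197 + X) = (43567 + 24799)*(30197 - 29323) = 68366*874 = 59751884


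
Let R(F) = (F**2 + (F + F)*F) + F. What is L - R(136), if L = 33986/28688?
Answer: -797853663/14344 ≈ -55623.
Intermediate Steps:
R(F) = F + 3*F**2 (R(F) = (F**2 + (2*F)*F) + F = (F**2 + 2*F**2) + F = 3*F**2 + F = F + 3*F**2)
L = 16993/14344 (L = 33986*(1/28688) = 16993/14344 ≈ 1.1847)
L - R(136) = 16993/14344 - 136*(1 + 3*136) = 16993/14344 - 136*(1 + 408) = 16993/14344 - 136*409 = 16993/14344 - 1*55624 = 16993/14344 - 55624 = -797853663/14344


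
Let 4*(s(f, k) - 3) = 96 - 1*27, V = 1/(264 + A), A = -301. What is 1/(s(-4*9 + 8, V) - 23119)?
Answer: -4/92395 ≈ -4.3292e-5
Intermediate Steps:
V = -1/37 (V = 1/(264 - 301) = 1/(-37) = -1/37 ≈ -0.027027)
s(f, k) = 81/4 (s(f, k) = 3 + (96 - 1*27)/4 = 3 + (96 - 27)/4 = 3 + (¼)*69 = 3 + 69/4 = 81/4)
1/(s(-4*9 + 8, V) - 23119) = 1/(81/4 - 23119) = 1/(-92395/4) = -4/92395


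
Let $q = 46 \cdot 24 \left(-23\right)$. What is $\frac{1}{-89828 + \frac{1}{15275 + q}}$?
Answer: $- \frac{10117}{908789877} \approx -1.1132 \cdot 10^{-5}$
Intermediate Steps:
$q = -25392$ ($q = 1104 \left(-23\right) = -25392$)
$\frac{1}{-89828 + \frac{1}{15275 + q}} = \frac{1}{-89828 + \frac{1}{15275 - 25392}} = \frac{1}{-89828 + \frac{1}{-10117}} = \frac{1}{-89828 - \frac{1}{10117}} = \frac{1}{- \frac{908789877}{10117}} = - \frac{10117}{908789877}$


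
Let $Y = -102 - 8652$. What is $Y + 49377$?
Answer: $40623$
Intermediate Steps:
$Y = -8754$ ($Y = -102 - 8652 = -8754$)
$Y + 49377 = -8754 + 49377 = 40623$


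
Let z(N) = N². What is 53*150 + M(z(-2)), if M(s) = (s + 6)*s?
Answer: 7990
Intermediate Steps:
M(s) = s*(6 + s) (M(s) = (6 + s)*s = s*(6 + s))
53*150 + M(z(-2)) = 53*150 + (-2)²*(6 + (-2)²) = 7950 + 4*(6 + 4) = 7950 + 4*10 = 7950 + 40 = 7990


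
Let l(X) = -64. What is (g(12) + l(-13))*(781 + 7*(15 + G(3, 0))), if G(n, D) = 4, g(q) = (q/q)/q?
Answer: -350519/6 ≈ -58420.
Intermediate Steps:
g(q) = 1/q
(g(12) + l(-13))*(781 + 7*(15 + G(3, 0))) = (1/12 - 64)*(781 + 7*(15 + 4)) = (1/12 - 64)*(781 + 7*19) = -767*(781 + 133)/12 = -767/12*914 = -350519/6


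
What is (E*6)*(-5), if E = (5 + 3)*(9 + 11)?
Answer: -4800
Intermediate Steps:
E = 160 (E = 8*20 = 160)
(E*6)*(-5) = (160*6)*(-5) = 960*(-5) = -4800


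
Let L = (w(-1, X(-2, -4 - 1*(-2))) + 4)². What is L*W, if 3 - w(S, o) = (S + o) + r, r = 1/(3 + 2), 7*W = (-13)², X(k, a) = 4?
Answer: 61009/175 ≈ 348.62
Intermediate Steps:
W = 169/7 (W = (⅐)*(-13)² = (⅐)*169 = 169/7 ≈ 24.143)
r = ⅕ (r = 1/5 = ⅕ ≈ 0.20000)
w(S, o) = 14/5 - S - o (w(S, o) = 3 - ((S + o) + ⅕) = 3 - (⅕ + S + o) = 3 + (-⅕ - S - o) = 14/5 - S - o)
L = 361/25 (L = ((14/5 - 1*(-1) - 1*4) + 4)² = ((14/5 + 1 - 4) + 4)² = (-⅕ + 4)² = (19/5)² = 361/25 ≈ 14.440)
L*W = (361/25)*(169/7) = 61009/175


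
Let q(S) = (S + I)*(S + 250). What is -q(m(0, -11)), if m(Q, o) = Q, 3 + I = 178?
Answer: -43750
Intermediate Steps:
I = 175 (I = -3 + 178 = 175)
q(S) = (175 + S)*(250 + S) (q(S) = (S + 175)*(S + 250) = (175 + S)*(250 + S))
-q(m(0, -11)) = -(43750 + 0² + 425*0) = -(43750 + 0 + 0) = -1*43750 = -43750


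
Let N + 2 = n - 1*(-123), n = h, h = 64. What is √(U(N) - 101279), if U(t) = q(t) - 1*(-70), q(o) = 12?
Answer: I*√101197 ≈ 318.11*I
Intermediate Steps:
n = 64
N = 185 (N = -2 + (64 - 1*(-123)) = -2 + (64 + 123) = -2 + 187 = 185)
U(t) = 82 (U(t) = 12 - 1*(-70) = 12 + 70 = 82)
√(U(N) - 101279) = √(82 - 101279) = √(-101197) = I*√101197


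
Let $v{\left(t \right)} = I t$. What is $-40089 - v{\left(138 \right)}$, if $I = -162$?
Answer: $-17733$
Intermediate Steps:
$v{\left(t \right)} = - 162 t$
$-40089 - v{\left(138 \right)} = -40089 - \left(-162\right) 138 = -40089 - -22356 = -40089 + 22356 = -17733$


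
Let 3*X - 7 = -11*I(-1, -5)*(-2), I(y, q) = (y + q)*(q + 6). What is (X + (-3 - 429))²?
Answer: 2019241/9 ≈ 2.2436e+5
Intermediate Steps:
I(y, q) = (6 + q)*(q + y) (I(y, q) = (q + y)*(6 + q) = (6 + q)*(q + y))
X = -125/3 (X = 7/3 + (-11*((-5)² + 6*(-5) + 6*(-1) - 5*(-1))*(-2))/3 = 7/3 + (-11*(25 - 30 - 6 + 5)*(-2))/3 = 7/3 + (-11*(-6)*(-2))/3 = 7/3 + (66*(-2))/3 = 7/3 + (⅓)*(-132) = 7/3 - 44 = -125/3 ≈ -41.667)
(X + (-3 - 429))² = (-125/3 + (-3 - 429))² = (-125/3 - 432)² = (-1421/3)² = 2019241/9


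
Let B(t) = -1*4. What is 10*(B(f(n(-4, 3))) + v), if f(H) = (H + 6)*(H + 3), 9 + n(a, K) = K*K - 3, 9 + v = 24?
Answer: 110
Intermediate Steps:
v = 15 (v = -9 + 24 = 15)
n(a, K) = -12 + K² (n(a, K) = -9 + (K*K - 3) = -9 + (K² - 3) = -9 + (-3 + K²) = -12 + K²)
f(H) = (3 + H)*(6 + H) (f(H) = (6 + H)*(3 + H) = (3 + H)*(6 + H))
B(t) = -4
10*(B(f(n(-4, 3))) + v) = 10*(-4 + 15) = 10*11 = 110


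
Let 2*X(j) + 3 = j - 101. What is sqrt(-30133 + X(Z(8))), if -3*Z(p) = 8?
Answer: I*sqrt(271677)/3 ≈ 173.74*I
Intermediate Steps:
Z(p) = -8/3 (Z(p) = -1/3*8 = -8/3)
X(j) = -52 + j/2 (X(j) = -3/2 + (j - 101)/2 = -3/2 + (-101 + j)/2 = -3/2 + (-101/2 + j/2) = -52 + j/2)
sqrt(-30133 + X(Z(8))) = sqrt(-30133 + (-52 + (1/2)*(-8/3))) = sqrt(-30133 + (-52 - 4/3)) = sqrt(-30133 - 160/3) = sqrt(-90559/3) = I*sqrt(271677)/3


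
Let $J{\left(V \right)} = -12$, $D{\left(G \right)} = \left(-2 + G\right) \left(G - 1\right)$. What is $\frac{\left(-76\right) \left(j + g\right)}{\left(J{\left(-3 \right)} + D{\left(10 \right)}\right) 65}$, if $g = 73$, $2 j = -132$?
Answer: $- \frac{133}{975} \approx -0.13641$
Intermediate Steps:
$D{\left(G \right)} = \left(-1 + G\right) \left(-2 + G\right)$ ($D{\left(G \right)} = \left(-2 + G\right) \left(-1 + G\right) = \left(-1 + G\right) \left(-2 + G\right)$)
$j = -66$ ($j = \frac{1}{2} \left(-132\right) = -66$)
$\frac{\left(-76\right) \left(j + g\right)}{\left(J{\left(-3 \right)} + D{\left(10 \right)}\right) 65} = \frac{\left(-76\right) \left(-66 + 73\right)}{\left(-12 + \left(2 + 10^{2} - 30\right)\right) 65} = \frac{\left(-76\right) 7}{\left(-12 + \left(2 + 100 - 30\right)\right) 65} = - \frac{532}{\left(-12 + 72\right) 65} = - \frac{532}{60 \cdot 65} = - \frac{532}{3900} = \left(-532\right) \frac{1}{3900} = - \frac{133}{975}$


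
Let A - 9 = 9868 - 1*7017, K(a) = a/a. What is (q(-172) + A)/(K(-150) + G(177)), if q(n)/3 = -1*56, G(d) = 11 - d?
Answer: -2692/165 ≈ -16.315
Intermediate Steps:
K(a) = 1
q(n) = -168 (q(n) = 3*(-1*56) = 3*(-56) = -168)
A = 2860 (A = 9 + (9868 - 1*7017) = 9 + (9868 - 7017) = 9 + 2851 = 2860)
(q(-172) + A)/(K(-150) + G(177)) = (-168 + 2860)/(1 + (11 - 1*177)) = 2692/(1 + (11 - 177)) = 2692/(1 - 166) = 2692/(-165) = 2692*(-1/165) = -2692/165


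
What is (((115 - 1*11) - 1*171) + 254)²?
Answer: 34969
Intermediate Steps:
(((115 - 1*11) - 1*171) + 254)² = (((115 - 11) - 171) + 254)² = ((104 - 171) + 254)² = (-67 + 254)² = 187² = 34969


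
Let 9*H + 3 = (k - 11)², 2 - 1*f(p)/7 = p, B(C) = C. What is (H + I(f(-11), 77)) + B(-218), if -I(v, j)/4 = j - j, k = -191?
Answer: 38839/9 ≈ 4315.4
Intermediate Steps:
f(p) = 14 - 7*p
I(v, j) = 0 (I(v, j) = -4*(j - j) = -4*0 = 0)
H = 40801/9 (H = -⅓ + (-191 - 11)²/9 = -⅓ + (⅑)*(-202)² = -⅓ + (⅑)*40804 = -⅓ + 40804/9 = 40801/9 ≈ 4533.4)
(H + I(f(-11), 77)) + B(-218) = (40801/9 + 0) - 218 = 40801/9 - 218 = 38839/9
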